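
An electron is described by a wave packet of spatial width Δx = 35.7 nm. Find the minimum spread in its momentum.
1.477 × 10^-27 kg·m/s

For a wave packet, the spatial width Δx and momentum spread Δp are related by the uncertainty principle:
ΔxΔp ≥ ℏ/2

The minimum momentum spread is:
Δp_min = ℏ/(2Δx)
Δp_min = (1.055e-34 J·s) / (2 × 3.570e-08 m)
Δp_min = 1.477e-27 kg·m/s

A wave packet cannot have both a well-defined position and well-defined momentum.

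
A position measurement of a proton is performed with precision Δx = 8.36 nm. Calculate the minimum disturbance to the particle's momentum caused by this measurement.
6.307 × 10^-27 kg·m/s

The uncertainty principle implies that measuring position disturbs momentum:
ΔxΔp ≥ ℏ/2

When we measure position with precision Δx, we necessarily introduce a momentum uncertainty:
Δp ≥ ℏ/(2Δx)
Δp_min = (1.055e-34 J·s) / (2 × 8.360e-09 m)
Δp_min = 6.307e-27 kg·m/s

The more precisely we measure position, the greater the momentum disturbance.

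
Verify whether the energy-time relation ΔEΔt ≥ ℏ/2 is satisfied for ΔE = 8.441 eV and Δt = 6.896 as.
No, it violates the uncertainty relation.

Calculate the product ΔEΔt:
ΔE = 8.441 eV = 1.352e-18 J
ΔEΔt = (1.352e-18 J) × (6.896e-18 s)
ΔEΔt = 9.326e-36 J·s

Compare to the minimum allowed value ℏ/2:
ℏ/2 = 5.273e-35 J·s

Since ΔEΔt = 9.326e-36 J·s < 5.273e-35 J·s = ℏ/2,
this violates the uncertainty relation.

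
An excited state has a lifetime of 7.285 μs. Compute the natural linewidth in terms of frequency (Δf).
10.923 kHz

Using the energy-time uncertainty principle and E = hf:
ΔEΔt ≥ ℏ/2
hΔf·Δt ≥ ℏ/2

The minimum frequency uncertainty is:
Δf = ℏ/(2hτ) = 1/(4πτ)
Δf = 1/(4π × 7.285e-06 s)
Δf = 1.092e+04 Hz = 10.923 kHz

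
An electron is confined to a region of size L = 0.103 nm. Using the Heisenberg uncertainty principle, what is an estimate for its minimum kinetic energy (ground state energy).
897.818 meV

Using the uncertainty principle to estimate ground state energy:

1. The position uncertainty is approximately the confinement size:
   Δx ≈ L = 1.030e-10 m

2. From ΔxΔp ≥ ℏ/2, the minimum momentum uncertainty is:
   Δp ≈ ℏ/(2L) = 5.119e-25 kg·m/s

3. The kinetic energy is approximately:
   KE ≈ (Δp)²/(2m) = (5.119e-25)²/(2 × 9.109e-31 kg)
   KE ≈ 1.438e-19 J = 897.818 meV

This is an order-of-magnitude estimate of the ground state energy.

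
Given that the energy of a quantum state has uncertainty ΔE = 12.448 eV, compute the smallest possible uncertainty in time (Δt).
26.438 as

Using the energy-time uncertainty principle:
ΔEΔt ≥ ℏ/2

The minimum uncertainty in time is:
Δt_min = ℏ/(2ΔE)
Δt_min = (1.055e-34 J·s) / (2 × 1.994e-18 J)
Δt_min = 2.644e-17 s = 26.438 as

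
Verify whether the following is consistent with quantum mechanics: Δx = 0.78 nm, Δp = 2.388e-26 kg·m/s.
No, it violates the uncertainty principle (impossible measurement).

Calculate the product ΔxΔp:
ΔxΔp = (7.800e-10 m) × (2.388e-26 kg·m/s)
ΔxΔp = 1.863e-35 J·s

Compare to the minimum allowed value ℏ/2:
ℏ/2 = 5.273e-35 J·s

Since ΔxΔp = 1.863e-35 J·s < 5.273e-35 J·s = ℏ/2,
the measurement violates the uncertainty principle.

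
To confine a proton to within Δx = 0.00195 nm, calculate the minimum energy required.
1.364 eV

Localizing a particle requires giving it sufficient momentum uncertainty:

1. From uncertainty principle: Δp ≥ ℏ/(2Δx)
   Δp_min = (1.055e-34 J·s) / (2 × 1.950e-12 m)
   Δp_min = 2.704e-23 kg·m/s

2. This momentum uncertainty corresponds to kinetic energy:
   KE ≈ (Δp)²/(2m) = (2.704e-23)²/(2 × 1.673e-27 kg)
   KE = 2.186e-19 J = 1.364 eV

Tighter localization requires more energy.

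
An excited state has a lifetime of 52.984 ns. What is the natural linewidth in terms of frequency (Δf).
1.502 MHz

Using the energy-time uncertainty principle and E = hf:
ΔEΔt ≥ ℏ/2
hΔf·Δt ≥ ℏ/2

The minimum frequency uncertainty is:
Δf = ℏ/(2hτ) = 1/(4πτ)
Δf = 1/(4π × 5.298e-08 s)
Δf = 1.502e+06 Hz = 1.502 MHz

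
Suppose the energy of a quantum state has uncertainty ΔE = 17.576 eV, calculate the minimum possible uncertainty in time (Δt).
18.725 as

Using the energy-time uncertainty principle:
ΔEΔt ≥ ℏ/2

The minimum uncertainty in time is:
Δt_min = ℏ/(2ΔE)
Δt_min = (1.055e-34 J·s) / (2 × 2.816e-18 J)
Δt_min = 1.872e-17 s = 18.725 as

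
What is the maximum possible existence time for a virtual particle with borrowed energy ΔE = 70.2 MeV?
4.688 ys

Using the energy-time uncertainty principle:
ΔEΔt ≥ ℏ/2

For a virtual particle borrowing energy ΔE, the maximum lifetime is:
Δt_max = ℏ/(2ΔE)

Converting energy:
ΔE = 70.2 MeV = 1.125e-11 J

Δt_max = (1.055e-34 J·s) / (2 × 1.125e-11 J)
Δt_max = 4.688e-24 s = 4.688 ys

Virtual particles with higher borrowed energy exist for shorter times.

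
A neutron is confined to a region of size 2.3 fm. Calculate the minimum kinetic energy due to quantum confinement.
979.265 keV

Using the uncertainty principle:

1. Position uncertainty: Δx ≈ 2.300e-15 m
2. Minimum momentum uncertainty: Δp = ℏ/(2Δx) = 2.293e-20 kg·m/s
3. Minimum kinetic energy:
   KE = (Δp)²/(2m) = (2.293e-20)²/(2 × 1.675e-27 kg)
   KE = 1.569e-13 J = 979.265 keV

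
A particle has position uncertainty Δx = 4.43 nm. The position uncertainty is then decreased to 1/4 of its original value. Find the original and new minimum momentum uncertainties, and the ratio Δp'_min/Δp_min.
Original Δp_min = 1.190 × 10^-26 kg·m/s; new Δp'_min = 4.761 × 10^-26 kg·m/s; ratio Δp'_min/Δp_min = 4.

From the uncertainty principle ΔxΔp ≥ ℏ/2, the minimum momentum uncertainty is Δp_min = ℏ/(2Δx).

Original (Δx = 4.43 nm = 4.430e-09 m):
Δp_min = (1.055e-34 J·s)/(2 × 4.430e-09 m) = 1.190e-26 kg·m/s

When Δx → (1/4)Δx:
Δp'_min = ℏ/(2 × (1/4)Δx) = 4 × ℏ/(2Δx) = 4 × Δp_min
Δp'_min = 4 × 1.190e-26 kg·m/s = 4.761e-26 kg·m/s

Since Δp_min ∝ 1/Δx, when Δx is decreased to 1/4 of its original value, Δp_min increases to 4 times its original value.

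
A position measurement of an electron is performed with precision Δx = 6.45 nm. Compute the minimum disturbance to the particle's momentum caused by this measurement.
8.175 × 10^-27 kg·m/s

The uncertainty principle implies that measuring position disturbs momentum:
ΔxΔp ≥ ℏ/2

When we measure position with precision Δx, we necessarily introduce a momentum uncertainty:
Δp ≥ ℏ/(2Δx)
Δp_min = (1.055e-34 J·s) / (2 × 6.450e-09 m)
Δp_min = 8.175e-27 kg·m/s

The more precisely we measure position, the greater the momentum disturbance.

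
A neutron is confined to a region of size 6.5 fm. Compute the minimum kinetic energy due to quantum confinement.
122.611 keV

Using the uncertainty principle:

1. Position uncertainty: Δx ≈ 6.500e-15 m
2. Minimum momentum uncertainty: Δp = ℏ/(2Δx) = 8.112e-21 kg·m/s
3. Minimum kinetic energy:
   KE = (Δp)²/(2m) = (8.112e-21)²/(2 × 1.675e-27 kg)
   KE = 1.964e-14 J = 122.611 keV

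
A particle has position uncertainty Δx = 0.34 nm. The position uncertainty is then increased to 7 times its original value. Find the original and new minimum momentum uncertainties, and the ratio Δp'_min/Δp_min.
Original Δp_min = 1.551 × 10^-25 kg·m/s; new Δp'_min = 2.215 × 10^-26 kg·m/s; ratio Δp'_min/Δp_min = 1/7.

From the uncertainty principle ΔxΔp ≥ ℏ/2, the minimum momentum uncertainty is Δp_min = ℏ/(2Δx).

Original (Δx = 0.34 nm = 3.400e-10 m):
Δp_min = (1.055e-34 J·s)/(2 × 3.400e-10 m) = 1.551e-25 kg·m/s

When Δx → 7Δx:
Δp'_min = ℏ/(2 × 7Δx) = (1/7) × ℏ/(2Δx) = (1/7) × Δp_min
Δp'_min = 1/7 × 1.551e-25 kg·m/s = 2.215e-26 kg·m/s

Since Δp_min ∝ 1/Δx, when Δx is increased to 7 times its original value, Δp_min decreases to 1/7 of its original value.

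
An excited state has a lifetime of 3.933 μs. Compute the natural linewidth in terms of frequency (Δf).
20.233 kHz

Using the energy-time uncertainty principle and E = hf:
ΔEΔt ≥ ℏ/2
hΔf·Δt ≥ ℏ/2

The minimum frequency uncertainty is:
Δf = ℏ/(2hτ) = 1/(4πτ)
Δf = 1/(4π × 3.933e-06 s)
Δf = 2.023e+04 Hz = 20.233 kHz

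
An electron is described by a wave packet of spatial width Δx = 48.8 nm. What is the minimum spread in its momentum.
1.081 × 10^-27 kg·m/s

For a wave packet, the spatial width Δx and momentum spread Δp are related by the uncertainty principle:
ΔxΔp ≥ ℏ/2

The minimum momentum spread is:
Δp_min = ℏ/(2Δx)
Δp_min = (1.055e-34 J·s) / (2 × 4.880e-08 m)
Δp_min = 1.081e-27 kg·m/s

A wave packet cannot have both a well-defined position and well-defined momentum.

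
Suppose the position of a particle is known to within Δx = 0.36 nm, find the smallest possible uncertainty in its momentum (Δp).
1.465 × 10^-25 kg·m/s

Using the Heisenberg uncertainty principle:
ΔxΔp ≥ ℏ/2

The minimum uncertainty in momentum is:
Δp_min = ℏ/(2Δx)
Δp_min = (1.055e-34 J·s) / (2 × 3.600e-10 m)
Δp_min = 1.465e-25 kg·m/s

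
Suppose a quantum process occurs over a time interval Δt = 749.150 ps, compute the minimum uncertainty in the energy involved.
439.306 neV

Using the energy-time uncertainty principle:
ΔEΔt ≥ ℏ/2

The minimum uncertainty in energy is:
ΔE_min = ℏ/(2Δt)
ΔE_min = (1.055e-34 J·s) / (2 × 7.491e-10 s)
ΔE_min = 7.038e-26 J = 439.306 neV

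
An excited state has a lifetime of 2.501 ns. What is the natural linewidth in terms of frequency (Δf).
31.818 MHz

Using the energy-time uncertainty principle and E = hf:
ΔEΔt ≥ ℏ/2
hΔf·Δt ≥ ℏ/2

The minimum frequency uncertainty is:
Δf = ℏ/(2hτ) = 1/(4πτ)
Δf = 1/(4π × 2.501e-09 s)
Δf = 3.182e+07 Hz = 31.818 MHz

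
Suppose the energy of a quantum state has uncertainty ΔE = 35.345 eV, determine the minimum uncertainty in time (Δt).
9.311 as

Using the energy-time uncertainty principle:
ΔEΔt ≥ ℏ/2

The minimum uncertainty in time is:
Δt_min = ℏ/(2ΔE)
Δt_min = (1.055e-34 J·s) / (2 × 5.663e-18 J)
Δt_min = 9.311e-18 s = 9.311 as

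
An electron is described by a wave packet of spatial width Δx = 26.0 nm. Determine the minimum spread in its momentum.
2.028 × 10^-27 kg·m/s

For a wave packet, the spatial width Δx and momentum spread Δp are related by the uncertainty principle:
ΔxΔp ≥ ℏ/2

The minimum momentum spread is:
Δp_min = ℏ/(2Δx)
Δp_min = (1.055e-34 J·s) / (2 × 2.600e-08 m)
Δp_min = 2.028e-27 kg·m/s

A wave packet cannot have both a well-defined position and well-defined momentum.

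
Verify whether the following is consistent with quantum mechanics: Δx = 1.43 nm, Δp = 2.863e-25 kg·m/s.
Yes, it satisfies the uncertainty principle.

Calculate the product ΔxΔp:
ΔxΔp = (1.430e-09 m) × (2.863e-25 kg·m/s)
ΔxΔp = 4.094e-34 J·s

Compare to the minimum allowed value ℏ/2:
ℏ/2 = 5.273e-35 J·s

Since ΔxΔp = 4.094e-34 J·s ≥ 5.273e-35 J·s = ℏ/2,
the measurement satisfies the uncertainty principle.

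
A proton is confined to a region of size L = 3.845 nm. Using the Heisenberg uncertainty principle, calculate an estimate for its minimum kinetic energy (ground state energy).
350.882 neV

Using the uncertainty principle to estimate ground state energy:

1. The position uncertainty is approximately the confinement size:
   Δx ≈ L = 3.845e-09 m

2. From ΔxΔp ≥ ℏ/2, the minimum momentum uncertainty is:
   Δp ≈ ℏ/(2L) = 1.371e-26 kg·m/s

3. The kinetic energy is approximately:
   KE ≈ (Δp)²/(2m) = (1.371e-26)²/(2 × 1.673e-27 kg)
   KE ≈ 5.622e-26 J = 350.882 neV

This is an order-of-magnitude estimate of the ground state energy.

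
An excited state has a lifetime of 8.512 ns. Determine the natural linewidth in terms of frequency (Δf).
9.349 MHz

Using the energy-time uncertainty principle and E = hf:
ΔEΔt ≥ ℏ/2
hΔf·Δt ≥ ℏ/2

The minimum frequency uncertainty is:
Δf = ℏ/(2hτ) = 1/(4πτ)
Δf = 1/(4π × 8.512e-09 s)
Δf = 9.349e+06 Hz = 9.349 MHz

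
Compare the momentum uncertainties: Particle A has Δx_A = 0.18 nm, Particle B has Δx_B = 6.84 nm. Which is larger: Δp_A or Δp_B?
Particle A has the larger minimum momentum uncertainty, by a factor of 38.00.

For each particle, the minimum momentum uncertainty is Δp_min = ℏ/(2Δx):

Particle A: Δp_A = ℏ/(2×1.800e-10 m) = 2.929e-25 kg·m/s
Particle B: Δp_B = ℏ/(2×6.840e-09 m) = 7.709e-27 kg·m/s

Ratio: Δp_A/Δp_B = 38.00

Since Δp_min ∝ 1/Δx, the particle with smaller position uncertainty (A) has larger momentum uncertainty.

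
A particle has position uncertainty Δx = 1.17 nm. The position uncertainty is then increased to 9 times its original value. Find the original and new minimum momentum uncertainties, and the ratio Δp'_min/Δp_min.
Original Δp_min = 4.507 × 10^-26 kg·m/s; new Δp'_min = 5.007 × 10^-27 kg·m/s; ratio Δp'_min/Δp_min = 1/9.

From the uncertainty principle ΔxΔp ≥ ℏ/2, the minimum momentum uncertainty is Δp_min = ℏ/(2Δx).

Original (Δx = 1.17 nm = 1.170e-09 m):
Δp_min = (1.055e-34 J·s)/(2 × 1.170e-09 m) = 4.507e-26 kg·m/s

When Δx → 9Δx:
Δp'_min = ℏ/(2 × 9Δx) = (1/9) × ℏ/(2Δx) = (1/9) × Δp_min
Δp'_min = 1/9 × 4.507e-26 kg·m/s = 5.007e-27 kg·m/s

Since Δp_min ∝ 1/Δx, when Δx is increased to 9 times its original value, Δp_min decreases to 1/9 of its original value.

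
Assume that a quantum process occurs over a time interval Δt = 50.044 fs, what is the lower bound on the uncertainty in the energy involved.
6.576 meV

Using the energy-time uncertainty principle:
ΔEΔt ≥ ℏ/2

The minimum uncertainty in energy is:
ΔE_min = ℏ/(2Δt)
ΔE_min = (1.055e-34 J·s) / (2 × 5.004e-14 s)
ΔE_min = 1.054e-21 J = 6.576 meV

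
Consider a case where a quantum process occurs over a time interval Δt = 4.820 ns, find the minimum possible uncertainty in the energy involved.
68.279 neV

Using the energy-time uncertainty principle:
ΔEΔt ≥ ℏ/2

The minimum uncertainty in energy is:
ΔE_min = ℏ/(2Δt)
ΔE_min = (1.055e-34 J·s) / (2 × 4.820e-09 s)
ΔE_min = 1.094e-26 J = 68.279 neV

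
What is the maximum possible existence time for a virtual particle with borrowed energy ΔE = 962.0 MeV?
3.421 × 10^-25 s

Using the energy-time uncertainty principle:
ΔEΔt ≥ ℏ/2

For a virtual particle borrowing energy ΔE, the maximum lifetime is:
Δt_max = ℏ/(2ΔE)

Converting energy:
ΔE = 962.0 MeV = 1.541e-10 J

Δt_max = (1.055e-34 J·s) / (2 × 1.541e-10 J)
Δt_max = 3.421e-25 s = 3.421 × 10^-25 s

Virtual particles with higher borrowed energy exist for shorter times.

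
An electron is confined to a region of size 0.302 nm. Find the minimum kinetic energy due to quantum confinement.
104.436 meV

Using the uncertainty principle:

1. Position uncertainty: Δx ≈ 3.020e-10 m
2. Minimum momentum uncertainty: Δp = ℏ/(2Δx) = 1.746e-25 kg·m/s
3. Minimum kinetic energy:
   KE = (Δp)²/(2m) = (1.746e-25)²/(2 × 9.109e-31 kg)
   KE = 1.673e-20 J = 104.436 meV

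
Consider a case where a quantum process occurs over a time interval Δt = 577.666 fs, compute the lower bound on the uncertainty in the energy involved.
569.717 μeV

Using the energy-time uncertainty principle:
ΔEΔt ≥ ℏ/2

The minimum uncertainty in energy is:
ΔE_min = ℏ/(2Δt)
ΔE_min = (1.055e-34 J·s) / (2 × 5.777e-13 s)
ΔE_min = 9.128e-23 J = 569.717 μeV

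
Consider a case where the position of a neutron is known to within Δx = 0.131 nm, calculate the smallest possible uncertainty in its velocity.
240.314 m/s

Using the Heisenberg uncertainty principle and Δp = mΔv:
ΔxΔp ≥ ℏ/2
Δx(mΔv) ≥ ℏ/2

The minimum uncertainty in velocity is:
Δv_min = ℏ/(2mΔx)
Δv_min = (1.055e-34 J·s) / (2 × 1.675e-27 kg × 1.310e-10 m)
Δv_min = 2.403e+02 m/s = 240.314 m/s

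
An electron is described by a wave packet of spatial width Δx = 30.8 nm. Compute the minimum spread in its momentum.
1.712 × 10^-27 kg·m/s

For a wave packet, the spatial width Δx and momentum spread Δp are related by the uncertainty principle:
ΔxΔp ≥ ℏ/2

The minimum momentum spread is:
Δp_min = ℏ/(2Δx)
Δp_min = (1.055e-34 J·s) / (2 × 3.080e-08 m)
Δp_min = 1.712e-27 kg·m/s

A wave packet cannot have both a well-defined position and well-defined momentum.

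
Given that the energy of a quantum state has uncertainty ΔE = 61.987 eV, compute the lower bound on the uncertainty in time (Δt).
5.309 as

Using the energy-time uncertainty principle:
ΔEΔt ≥ ℏ/2

The minimum uncertainty in time is:
Δt_min = ℏ/(2ΔE)
Δt_min = (1.055e-34 J·s) / (2 × 9.931e-18 J)
Δt_min = 5.309e-18 s = 5.309 as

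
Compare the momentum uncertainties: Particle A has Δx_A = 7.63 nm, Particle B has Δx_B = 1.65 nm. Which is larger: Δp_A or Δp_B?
Particle B has the larger minimum momentum uncertainty, by a factor of 4.62.

For each particle, the minimum momentum uncertainty is Δp_min = ℏ/(2Δx):

Particle A: Δp_A = ℏ/(2×7.630e-09 m) = 6.911e-27 kg·m/s
Particle B: Δp_B = ℏ/(2×1.650e-09 m) = 3.196e-26 kg·m/s

Ratio: Δp_B/Δp_A = 4.62

Since Δp_min ∝ 1/Δx, the particle with smaller position uncertainty (B) has larger momentum uncertainty.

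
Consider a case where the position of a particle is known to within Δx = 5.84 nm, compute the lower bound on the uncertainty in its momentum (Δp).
9.029 × 10^-27 kg·m/s

Using the Heisenberg uncertainty principle:
ΔxΔp ≥ ℏ/2

The minimum uncertainty in momentum is:
Δp_min = ℏ/(2Δx)
Δp_min = (1.055e-34 J·s) / (2 × 5.840e-09 m)
Δp_min = 9.029e-27 kg·m/s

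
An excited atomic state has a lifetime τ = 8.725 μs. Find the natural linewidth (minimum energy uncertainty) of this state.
37.720 peV

Using the energy-time uncertainty principle:
ΔEΔt ≥ ℏ/2

The lifetime τ represents the time uncertainty Δt.
The natural linewidth (minimum energy uncertainty) is:

ΔE = ℏ/(2τ)
ΔE = (1.055e-34 J·s) / (2 × 8.725e-06 s)
ΔE = 6.043e-30 J = 37.720 peV

This natural linewidth limits the precision of spectroscopic measurements.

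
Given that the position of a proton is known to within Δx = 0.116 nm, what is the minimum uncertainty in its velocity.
271.763 m/s

Using the Heisenberg uncertainty principle and Δp = mΔv:
ΔxΔp ≥ ℏ/2
Δx(mΔv) ≥ ℏ/2

The minimum uncertainty in velocity is:
Δv_min = ℏ/(2mΔx)
Δv_min = (1.055e-34 J·s) / (2 × 1.673e-27 kg × 1.160e-10 m)
Δv_min = 2.718e+02 m/s = 271.763 m/s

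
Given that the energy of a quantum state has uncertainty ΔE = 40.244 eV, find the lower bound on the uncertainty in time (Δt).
8.178 as

Using the energy-time uncertainty principle:
ΔEΔt ≥ ℏ/2

The minimum uncertainty in time is:
Δt_min = ℏ/(2ΔE)
Δt_min = (1.055e-34 J·s) / (2 × 6.448e-18 J)
Δt_min = 8.178e-18 s = 8.178 as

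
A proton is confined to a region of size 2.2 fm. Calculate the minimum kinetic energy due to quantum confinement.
1.072 MeV

Using the uncertainty principle:

1. Position uncertainty: Δx ≈ 2.200e-15 m
2. Minimum momentum uncertainty: Δp = ℏ/(2Δx) = 2.397e-20 kg·m/s
3. Minimum kinetic energy:
   KE = (Δp)²/(2m) = (2.397e-20)²/(2 × 1.673e-27 kg)
   KE = 1.717e-13 J = 1.072 MeV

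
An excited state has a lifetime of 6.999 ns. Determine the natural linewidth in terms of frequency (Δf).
11.370 MHz

Using the energy-time uncertainty principle and E = hf:
ΔEΔt ≥ ℏ/2
hΔf·Δt ≥ ℏ/2

The minimum frequency uncertainty is:
Δf = ℏ/(2hτ) = 1/(4πτ)
Δf = 1/(4π × 6.999e-09 s)
Δf = 1.137e+07 Hz = 11.370 MHz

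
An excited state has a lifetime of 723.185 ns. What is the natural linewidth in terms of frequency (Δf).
110.038 kHz

Using the energy-time uncertainty principle and E = hf:
ΔEΔt ≥ ℏ/2
hΔf·Δt ≥ ℏ/2

The minimum frequency uncertainty is:
Δf = ℏ/(2hτ) = 1/(4πτ)
Δf = 1/(4π × 7.232e-07 s)
Δf = 1.100e+05 Hz = 110.038 kHz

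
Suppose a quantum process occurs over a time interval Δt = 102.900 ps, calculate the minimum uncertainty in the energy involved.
3.198 μeV

Using the energy-time uncertainty principle:
ΔEΔt ≥ ℏ/2

The minimum uncertainty in energy is:
ΔE_min = ℏ/(2Δt)
ΔE_min = (1.055e-34 J·s) / (2 × 1.029e-10 s)
ΔE_min = 5.124e-25 J = 3.198 μeV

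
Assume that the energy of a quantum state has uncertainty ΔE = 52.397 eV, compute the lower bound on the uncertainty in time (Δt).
6.281 as

Using the energy-time uncertainty principle:
ΔEΔt ≥ ℏ/2

The minimum uncertainty in time is:
Δt_min = ℏ/(2ΔE)
Δt_min = (1.055e-34 J·s) / (2 × 8.395e-18 J)
Δt_min = 6.281e-18 s = 6.281 as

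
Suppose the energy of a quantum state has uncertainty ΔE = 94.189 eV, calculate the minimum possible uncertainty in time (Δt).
3.494 as

Using the energy-time uncertainty principle:
ΔEΔt ≥ ℏ/2

The minimum uncertainty in time is:
Δt_min = ℏ/(2ΔE)
Δt_min = (1.055e-34 J·s) / (2 × 1.509e-17 J)
Δt_min = 3.494e-18 s = 3.494 as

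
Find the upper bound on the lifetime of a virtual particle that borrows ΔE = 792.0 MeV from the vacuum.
4.155 × 10^-25 s

Using the energy-time uncertainty principle:
ΔEΔt ≥ ℏ/2

For a virtual particle borrowing energy ΔE, the maximum lifetime is:
Δt_max = ℏ/(2ΔE)

Converting energy:
ΔE = 792.0 MeV = 1.269e-10 J

Δt_max = (1.055e-34 J·s) / (2 × 1.269e-10 J)
Δt_max = 4.155e-25 s = 4.155 × 10^-25 s

Virtual particles with higher borrowed energy exist for shorter times.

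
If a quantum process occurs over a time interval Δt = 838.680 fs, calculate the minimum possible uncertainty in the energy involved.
392.409 μeV

Using the energy-time uncertainty principle:
ΔEΔt ≥ ℏ/2

The minimum uncertainty in energy is:
ΔE_min = ℏ/(2Δt)
ΔE_min = (1.055e-34 J·s) / (2 × 8.387e-13 s)
ΔE_min = 6.287e-23 J = 392.409 μeV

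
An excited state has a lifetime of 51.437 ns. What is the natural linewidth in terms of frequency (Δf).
1.547 MHz

Using the energy-time uncertainty principle and E = hf:
ΔEΔt ≥ ℏ/2
hΔf·Δt ≥ ℏ/2

The minimum frequency uncertainty is:
Δf = ℏ/(2hτ) = 1/(4πτ)
Δf = 1/(4π × 5.144e-08 s)
Δf = 1.547e+06 Hz = 1.547 MHz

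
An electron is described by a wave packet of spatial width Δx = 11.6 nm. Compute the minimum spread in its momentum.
4.546 × 10^-27 kg·m/s

For a wave packet, the spatial width Δx and momentum spread Δp are related by the uncertainty principle:
ΔxΔp ≥ ℏ/2

The minimum momentum spread is:
Δp_min = ℏ/(2Δx)
Δp_min = (1.055e-34 J·s) / (2 × 1.160e-08 m)
Δp_min = 4.546e-27 kg·m/s

A wave packet cannot have both a well-defined position and well-defined momentum.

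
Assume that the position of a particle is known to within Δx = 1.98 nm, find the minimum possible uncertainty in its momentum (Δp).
2.663 × 10^-26 kg·m/s

Using the Heisenberg uncertainty principle:
ΔxΔp ≥ ℏ/2

The minimum uncertainty in momentum is:
Δp_min = ℏ/(2Δx)
Δp_min = (1.055e-34 J·s) / (2 × 1.980e-09 m)
Δp_min = 2.663e-26 kg·m/s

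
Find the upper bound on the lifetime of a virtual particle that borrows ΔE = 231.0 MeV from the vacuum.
1.425 ys

Using the energy-time uncertainty principle:
ΔEΔt ≥ ℏ/2

For a virtual particle borrowing energy ΔE, the maximum lifetime is:
Δt_max = ℏ/(2ΔE)

Converting energy:
ΔE = 231.0 MeV = 3.701e-11 J

Δt_max = (1.055e-34 J·s) / (2 × 3.701e-11 J)
Δt_max = 1.425e-24 s = 1.425 ys

Virtual particles with higher borrowed energy exist for shorter times.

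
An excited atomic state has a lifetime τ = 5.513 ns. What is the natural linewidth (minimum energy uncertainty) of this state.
59.696 neV

Using the energy-time uncertainty principle:
ΔEΔt ≥ ℏ/2

The lifetime τ represents the time uncertainty Δt.
The natural linewidth (minimum energy uncertainty) is:

ΔE = ℏ/(2τ)
ΔE = (1.055e-34 J·s) / (2 × 5.513e-09 s)
ΔE = 9.564e-27 J = 59.696 neV

This natural linewidth limits the precision of spectroscopic measurements.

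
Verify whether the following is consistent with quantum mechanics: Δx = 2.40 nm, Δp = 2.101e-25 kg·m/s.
Yes, it satisfies the uncertainty principle.

Calculate the product ΔxΔp:
ΔxΔp = (2.400e-09 m) × (2.101e-25 kg·m/s)
ΔxΔp = 5.042e-34 J·s

Compare to the minimum allowed value ℏ/2:
ℏ/2 = 5.273e-35 J·s

Since ΔxΔp = 5.042e-34 J·s ≥ 5.273e-35 J·s = ℏ/2,
the measurement satisfies the uncertainty principle.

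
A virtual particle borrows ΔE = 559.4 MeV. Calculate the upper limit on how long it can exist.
5.883 × 10^-25 s

Using the energy-time uncertainty principle:
ΔEΔt ≥ ℏ/2

For a virtual particle borrowing energy ΔE, the maximum lifetime is:
Δt_max = ℏ/(2ΔE)

Converting energy:
ΔE = 559.4 MeV = 8.963e-11 J

Δt_max = (1.055e-34 J·s) / (2 × 8.963e-11 J)
Δt_max = 5.883e-25 s = 5.883 × 10^-25 s

Virtual particles with higher borrowed energy exist for shorter times.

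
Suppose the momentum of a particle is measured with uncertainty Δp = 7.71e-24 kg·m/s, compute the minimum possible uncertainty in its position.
6.839 pm

Using the Heisenberg uncertainty principle:
ΔxΔp ≥ ℏ/2

The minimum uncertainty in position is:
Δx_min = ℏ/(2Δp)
Δx_min = (1.055e-34 J·s) / (2 × 7.710e-24 kg·m/s)
Δx_min = 6.839e-12 m = 6.839 pm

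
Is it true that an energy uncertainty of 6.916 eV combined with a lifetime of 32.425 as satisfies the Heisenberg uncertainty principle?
No, it violates the uncertainty relation.

Calculate the product ΔEΔt:
ΔE = 6.916 eV = 1.108e-18 J
ΔEΔt = (1.108e-18 J) × (3.242e-17 s)
ΔEΔt = 3.593e-35 J·s

Compare to the minimum allowed value ℏ/2:
ℏ/2 = 5.273e-35 J·s

Since ΔEΔt = 3.593e-35 J·s < 5.273e-35 J·s = ℏ/2,
this violates the uncertainty relation.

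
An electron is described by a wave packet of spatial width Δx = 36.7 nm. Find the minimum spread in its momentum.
1.437 × 10^-27 kg·m/s

For a wave packet, the spatial width Δx and momentum spread Δp are related by the uncertainty principle:
ΔxΔp ≥ ℏ/2

The minimum momentum spread is:
Δp_min = ℏ/(2Δx)
Δp_min = (1.055e-34 J·s) / (2 × 3.670e-08 m)
Δp_min = 1.437e-27 kg·m/s

A wave packet cannot have both a well-defined position and well-defined momentum.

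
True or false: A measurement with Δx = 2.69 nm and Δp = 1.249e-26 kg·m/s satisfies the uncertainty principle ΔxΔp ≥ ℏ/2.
No, it violates the uncertainty principle (impossible measurement).

Calculate the product ΔxΔp:
ΔxΔp = (2.690e-09 m) × (1.249e-26 kg·m/s)
ΔxΔp = 3.360e-35 J·s

Compare to the minimum allowed value ℏ/2:
ℏ/2 = 5.273e-35 J·s

Since ΔxΔp = 3.360e-35 J·s < 5.273e-35 J·s = ℏ/2,
the measurement violates the uncertainty principle.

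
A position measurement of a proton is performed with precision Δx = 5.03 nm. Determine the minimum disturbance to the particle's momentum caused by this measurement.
1.048 × 10^-26 kg·m/s

The uncertainty principle implies that measuring position disturbs momentum:
ΔxΔp ≥ ℏ/2

When we measure position with precision Δx, we necessarily introduce a momentum uncertainty:
Δp ≥ ℏ/(2Δx)
Δp_min = (1.055e-34 J·s) / (2 × 5.030e-09 m)
Δp_min = 1.048e-26 kg·m/s

The more precisely we measure position, the greater the momentum disturbance.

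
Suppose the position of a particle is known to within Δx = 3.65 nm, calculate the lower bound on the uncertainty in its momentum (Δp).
1.445 × 10^-26 kg·m/s

Using the Heisenberg uncertainty principle:
ΔxΔp ≥ ℏ/2

The minimum uncertainty in momentum is:
Δp_min = ℏ/(2Δx)
Δp_min = (1.055e-34 J·s) / (2 × 3.650e-09 m)
Δp_min = 1.445e-26 kg·m/s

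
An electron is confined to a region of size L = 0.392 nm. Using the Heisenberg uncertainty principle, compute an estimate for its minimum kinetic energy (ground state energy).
61.986 meV

Using the uncertainty principle to estimate ground state energy:

1. The position uncertainty is approximately the confinement size:
   Δx ≈ L = 3.920e-10 m

2. From ΔxΔp ≥ ℏ/2, the minimum momentum uncertainty is:
   Δp ≈ ℏ/(2L) = 1.345e-25 kg·m/s

3. The kinetic energy is approximately:
   KE ≈ (Δp)²/(2m) = (1.345e-25)²/(2 × 9.109e-31 kg)
   KE ≈ 9.931e-21 J = 61.986 meV

This is an order-of-magnitude estimate of the ground state energy.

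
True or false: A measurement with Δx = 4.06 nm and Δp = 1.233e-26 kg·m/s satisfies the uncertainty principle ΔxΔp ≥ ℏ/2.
No, it violates the uncertainty principle (impossible measurement).

Calculate the product ΔxΔp:
ΔxΔp = (4.060e-09 m) × (1.233e-26 kg·m/s)
ΔxΔp = 5.006e-35 J·s

Compare to the minimum allowed value ℏ/2:
ℏ/2 = 5.273e-35 J·s

Since ΔxΔp = 5.006e-35 J·s < 5.273e-35 J·s = ℏ/2,
the measurement violates the uncertainty principle.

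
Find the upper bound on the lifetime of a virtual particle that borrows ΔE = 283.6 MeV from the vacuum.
1.160 ys

Using the energy-time uncertainty principle:
ΔEΔt ≥ ℏ/2

For a virtual particle borrowing energy ΔE, the maximum lifetime is:
Δt_max = ℏ/(2ΔE)

Converting energy:
ΔE = 283.6 MeV = 4.544e-11 J

Δt_max = (1.055e-34 J·s) / (2 × 4.544e-11 J)
Δt_max = 1.160e-24 s = 1.160 ys

Virtual particles with higher borrowed energy exist for shorter times.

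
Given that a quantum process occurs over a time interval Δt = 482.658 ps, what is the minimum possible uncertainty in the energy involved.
681.862 neV

Using the energy-time uncertainty principle:
ΔEΔt ≥ ℏ/2

The minimum uncertainty in energy is:
ΔE_min = ℏ/(2Δt)
ΔE_min = (1.055e-34 J·s) / (2 × 4.827e-10 s)
ΔE_min = 1.092e-25 J = 681.862 neV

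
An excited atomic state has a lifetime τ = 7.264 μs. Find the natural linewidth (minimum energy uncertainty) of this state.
45.306 peV

Using the energy-time uncertainty principle:
ΔEΔt ≥ ℏ/2

The lifetime τ represents the time uncertainty Δt.
The natural linewidth (minimum energy uncertainty) is:

ΔE = ℏ/(2τ)
ΔE = (1.055e-34 J·s) / (2 × 7.264e-06 s)
ΔE = 7.259e-30 J = 45.306 peV

This natural linewidth limits the precision of spectroscopic measurements.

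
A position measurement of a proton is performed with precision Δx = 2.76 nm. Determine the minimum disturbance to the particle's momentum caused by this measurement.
1.910 × 10^-26 kg·m/s

The uncertainty principle implies that measuring position disturbs momentum:
ΔxΔp ≥ ℏ/2

When we measure position with precision Δx, we necessarily introduce a momentum uncertainty:
Δp ≥ ℏ/(2Δx)
Δp_min = (1.055e-34 J·s) / (2 × 2.760e-09 m)
Δp_min = 1.910e-26 kg·m/s

The more precisely we measure position, the greater the momentum disturbance.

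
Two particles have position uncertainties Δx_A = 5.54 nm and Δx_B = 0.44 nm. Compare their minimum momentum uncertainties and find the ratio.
Particle B has the larger minimum momentum uncertainty, by a factor of 12.59.

For each particle, the minimum momentum uncertainty is Δp_min = ℏ/(2Δx):

Particle A: Δp_A = ℏ/(2×5.540e-09 m) = 9.518e-27 kg·m/s
Particle B: Δp_B = ℏ/(2×4.400e-10 m) = 1.198e-25 kg·m/s

Ratio: Δp_B/Δp_A = 12.59

Since Δp_min ∝ 1/Δx, the particle with smaller position uncertainty (B) has larger momentum uncertainty.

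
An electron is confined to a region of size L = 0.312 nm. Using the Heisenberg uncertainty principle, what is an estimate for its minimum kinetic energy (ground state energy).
97.848 meV

Using the uncertainty principle to estimate ground state energy:

1. The position uncertainty is approximately the confinement size:
   Δx ≈ L = 3.120e-10 m

2. From ΔxΔp ≥ ℏ/2, the minimum momentum uncertainty is:
   Δp ≈ ℏ/(2L) = 1.690e-25 kg·m/s

3. The kinetic energy is approximately:
   KE ≈ (Δp)²/(2m) = (1.690e-25)²/(2 × 9.109e-31 kg)
   KE ≈ 1.568e-20 J = 97.848 meV

This is an order-of-magnitude estimate of the ground state energy.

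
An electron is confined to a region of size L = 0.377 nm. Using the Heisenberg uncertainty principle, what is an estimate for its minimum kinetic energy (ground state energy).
67.016 meV

Using the uncertainty principle to estimate ground state energy:

1. The position uncertainty is approximately the confinement size:
   Δx ≈ L = 3.770e-10 m

2. From ΔxΔp ≥ ℏ/2, the minimum momentum uncertainty is:
   Δp ≈ ℏ/(2L) = 1.399e-25 kg·m/s

3. The kinetic energy is approximately:
   KE ≈ (Δp)²/(2m) = (1.399e-25)²/(2 × 9.109e-31 kg)
   KE ≈ 1.074e-20 J = 67.016 meV

This is an order-of-magnitude estimate of the ground state energy.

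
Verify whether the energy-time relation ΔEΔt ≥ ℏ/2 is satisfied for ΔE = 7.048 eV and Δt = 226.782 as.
Yes, it satisfies the uncertainty relation.

Calculate the product ΔEΔt:
ΔE = 7.048 eV = 1.129e-18 J
ΔEΔt = (1.129e-18 J) × (2.268e-16 s)
ΔEΔt = 2.561e-34 J·s

Compare to the minimum allowed value ℏ/2:
ℏ/2 = 5.273e-35 J·s

Since ΔEΔt = 2.561e-34 J·s ≥ 5.273e-35 J·s = ℏ/2,
this satisfies the uncertainty relation.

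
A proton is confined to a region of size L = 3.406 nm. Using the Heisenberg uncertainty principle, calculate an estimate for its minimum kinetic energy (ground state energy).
447.162 neV

Using the uncertainty principle to estimate ground state energy:

1. The position uncertainty is approximately the confinement size:
   Δx ≈ L = 3.406e-09 m

2. From ΔxΔp ≥ ℏ/2, the minimum momentum uncertainty is:
   Δp ≈ ℏ/(2L) = 1.548e-26 kg·m/s

3. The kinetic energy is approximately:
   KE ≈ (Δp)²/(2m) = (1.548e-26)²/(2 × 1.673e-27 kg)
   KE ≈ 7.164e-26 J = 447.162 neV

This is an order-of-magnitude estimate of the ground state energy.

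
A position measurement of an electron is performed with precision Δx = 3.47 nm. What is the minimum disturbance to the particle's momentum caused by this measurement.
1.520 × 10^-26 kg·m/s

The uncertainty principle implies that measuring position disturbs momentum:
ΔxΔp ≥ ℏ/2

When we measure position with precision Δx, we necessarily introduce a momentum uncertainty:
Δp ≥ ℏ/(2Δx)
Δp_min = (1.055e-34 J·s) / (2 × 3.470e-09 m)
Δp_min = 1.520e-26 kg·m/s

The more precisely we measure position, the greater the momentum disturbance.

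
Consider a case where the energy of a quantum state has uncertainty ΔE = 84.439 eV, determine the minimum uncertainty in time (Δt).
3.898 as

Using the energy-time uncertainty principle:
ΔEΔt ≥ ℏ/2

The minimum uncertainty in time is:
Δt_min = ℏ/(2ΔE)
Δt_min = (1.055e-34 J·s) / (2 × 1.353e-17 J)
Δt_min = 3.898e-18 s = 3.898 as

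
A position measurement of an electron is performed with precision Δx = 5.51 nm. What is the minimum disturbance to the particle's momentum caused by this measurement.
9.570 × 10^-27 kg·m/s

The uncertainty principle implies that measuring position disturbs momentum:
ΔxΔp ≥ ℏ/2

When we measure position with precision Δx, we necessarily introduce a momentum uncertainty:
Δp ≥ ℏ/(2Δx)
Δp_min = (1.055e-34 J·s) / (2 × 5.510e-09 m)
Δp_min = 9.570e-27 kg·m/s

The more precisely we measure position, the greater the momentum disturbance.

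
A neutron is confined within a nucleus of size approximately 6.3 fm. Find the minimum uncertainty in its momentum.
8.370 × 10^-21 kg·m/s

Using the Heisenberg uncertainty principle:
ΔxΔp ≥ ℏ/2

With Δx ≈ L = 6.300e-15 m (the confinement size):
Δp_min = ℏ/(2Δx)
Δp_min = (1.055e-34 J·s) / (2 × 6.300e-15 m)
Δp_min = 8.370e-21 kg·m/s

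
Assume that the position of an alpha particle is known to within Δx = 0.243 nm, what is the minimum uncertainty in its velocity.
32.656 m/s

Using the Heisenberg uncertainty principle and Δp = mΔv:
ΔxΔp ≥ ℏ/2
Δx(mΔv) ≥ ℏ/2

The minimum uncertainty in velocity is:
Δv_min = ℏ/(2mΔx)
Δv_min = (1.055e-34 J·s) / (2 × 6.645e-27 kg × 2.430e-10 m)
Δv_min = 3.266e+01 m/s = 32.656 m/s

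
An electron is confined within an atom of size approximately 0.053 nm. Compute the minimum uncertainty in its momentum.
9.949 × 10^-25 kg·m/s

Using the Heisenberg uncertainty principle:
ΔxΔp ≥ ℏ/2

With Δx ≈ L = 5.300e-11 m (the confinement size):
Δp_min = ℏ/(2Δx)
Δp_min = (1.055e-34 J·s) / (2 × 5.300e-11 m)
Δp_min = 9.949e-25 kg·m/s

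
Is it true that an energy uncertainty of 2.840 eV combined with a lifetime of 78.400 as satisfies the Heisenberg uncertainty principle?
No, it violates the uncertainty relation.

Calculate the product ΔEΔt:
ΔE = 2.840 eV = 4.550e-19 J
ΔEΔt = (4.550e-19 J) × (7.840e-17 s)
ΔEΔt = 3.567e-35 J·s

Compare to the minimum allowed value ℏ/2:
ℏ/2 = 5.273e-35 J·s

Since ΔEΔt = 3.567e-35 J·s < 5.273e-35 J·s = ℏ/2,
this violates the uncertainty relation.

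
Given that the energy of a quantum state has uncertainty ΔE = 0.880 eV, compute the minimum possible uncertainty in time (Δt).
373.984 as

Using the energy-time uncertainty principle:
ΔEΔt ≥ ℏ/2

The minimum uncertainty in time is:
Δt_min = ℏ/(2ΔE)
Δt_min = (1.055e-34 J·s) / (2 × 1.410e-19 J)
Δt_min = 3.740e-16 s = 373.984 as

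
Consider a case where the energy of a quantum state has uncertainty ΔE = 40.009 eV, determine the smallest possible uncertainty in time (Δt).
8.226 as

Using the energy-time uncertainty principle:
ΔEΔt ≥ ℏ/2

The minimum uncertainty in time is:
Δt_min = ℏ/(2ΔE)
Δt_min = (1.055e-34 J·s) / (2 × 6.410e-18 J)
Δt_min = 8.226e-18 s = 8.226 as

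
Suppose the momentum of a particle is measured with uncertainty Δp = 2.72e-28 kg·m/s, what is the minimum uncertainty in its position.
193.855 nm

Using the Heisenberg uncertainty principle:
ΔxΔp ≥ ℏ/2

The minimum uncertainty in position is:
Δx_min = ℏ/(2Δp)
Δx_min = (1.055e-34 J·s) / (2 × 2.720e-28 kg·m/s)
Δx_min = 1.939e-07 m = 193.855 nm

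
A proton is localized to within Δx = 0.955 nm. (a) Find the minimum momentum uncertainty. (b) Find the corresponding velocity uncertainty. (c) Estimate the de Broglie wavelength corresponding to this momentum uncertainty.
(a) Δp_min = 5.521 × 10^-26 kg·m/s
(b) Δv_min = 33.010 m/s
(c) λ_dB = 12.001 nm

Step-by-step:

(a) From the uncertainty principle:
Δp_min = ℏ/(2Δx) = (1.055e-34 J·s)/(2 × 9.550e-10 m) = 5.521e-26 kg·m/s

(b) The velocity uncertainty:
Δv = Δp/m = (5.521e-26 kg·m/s)/(1.673e-27 kg) = 3.301e+01 m/s = 33.010 m/s

(c) The de Broglie wavelength for this momentum:
λ = h/p = (6.626e-34 J·s)/(5.521e-26 kg·m/s) = 1.200e-08 m = 12.001 nm

Note: The de Broglie wavelength is comparable to the localization size, as expected from wave-particle duality.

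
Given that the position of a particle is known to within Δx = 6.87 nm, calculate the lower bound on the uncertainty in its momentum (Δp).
7.675 × 10^-27 kg·m/s

Using the Heisenberg uncertainty principle:
ΔxΔp ≥ ℏ/2

The minimum uncertainty in momentum is:
Δp_min = ℏ/(2Δx)
Δp_min = (1.055e-34 J·s) / (2 × 6.870e-09 m)
Δp_min = 7.675e-27 kg·m/s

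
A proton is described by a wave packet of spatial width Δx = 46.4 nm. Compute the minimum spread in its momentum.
1.136 × 10^-27 kg·m/s

For a wave packet, the spatial width Δx and momentum spread Δp are related by the uncertainty principle:
ΔxΔp ≥ ℏ/2

The minimum momentum spread is:
Δp_min = ℏ/(2Δx)
Δp_min = (1.055e-34 J·s) / (2 × 4.640e-08 m)
Δp_min = 1.136e-27 kg·m/s

A wave packet cannot have both a well-defined position and well-defined momentum.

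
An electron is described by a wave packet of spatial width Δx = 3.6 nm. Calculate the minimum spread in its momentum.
1.465 × 10^-26 kg·m/s

For a wave packet, the spatial width Δx and momentum spread Δp are related by the uncertainty principle:
ΔxΔp ≥ ℏ/2

The minimum momentum spread is:
Δp_min = ℏ/(2Δx)
Δp_min = (1.055e-34 J·s) / (2 × 3.600e-09 m)
Δp_min = 1.465e-26 kg·m/s

A wave packet cannot have both a well-defined position and well-defined momentum.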